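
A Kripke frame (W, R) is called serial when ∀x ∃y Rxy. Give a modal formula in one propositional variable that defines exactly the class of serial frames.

□r → ◇r

This is seriality; the standard corresponding axiom is D: □r → ◇r.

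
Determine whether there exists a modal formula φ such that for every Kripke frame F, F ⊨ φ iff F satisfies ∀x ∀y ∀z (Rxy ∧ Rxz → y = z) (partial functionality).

Yes, by ◇r → □r

This is a Sahlqvist condition; the CD axiom ◇r → □r defines it.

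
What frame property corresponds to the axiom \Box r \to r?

This schema is the T axiom.
It corresponds to reflexivity: \forall x Rxx.

reflexivity: \forall x Rxx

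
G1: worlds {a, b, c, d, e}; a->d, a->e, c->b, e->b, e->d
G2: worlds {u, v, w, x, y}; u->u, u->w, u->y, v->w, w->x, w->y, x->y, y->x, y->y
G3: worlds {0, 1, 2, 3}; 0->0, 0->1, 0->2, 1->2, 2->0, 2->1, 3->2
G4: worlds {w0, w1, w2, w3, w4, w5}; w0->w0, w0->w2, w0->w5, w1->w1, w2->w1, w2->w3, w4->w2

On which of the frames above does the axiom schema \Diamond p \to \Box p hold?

Frame correspondent (Sahlqvist): \forall x \forall y \forall z (Rxy \wedge Rxz \to y = z) — i.e. partial functionality.
G1: fails — a sees both d and e.
G2: fails — u sees both u and w.
G3: fails — 0 sees both 0 and 1.
G4: fails — w0 sees both w0 and w2.
Valid on no frame.

none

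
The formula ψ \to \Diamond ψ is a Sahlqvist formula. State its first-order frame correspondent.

Replacing ψ by ¬ψ and contraposing gives the equivalent schema □ψ → ψ.
Suppose □ψ→ψ is valid. At any x set V(ψ)={w : Rxw}. Then □ψ holds at x, so ψ holds at x, i.e. Rxx.

reflexivity: \forall x Rxx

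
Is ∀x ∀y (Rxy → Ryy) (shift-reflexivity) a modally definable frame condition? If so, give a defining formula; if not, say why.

Yes: it is shift-reflexivity, defined by the T□ schema □(□r → r).

Definable; □(□r → r) defines it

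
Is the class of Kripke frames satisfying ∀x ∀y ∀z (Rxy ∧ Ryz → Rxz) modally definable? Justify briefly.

Yes — defined by □r → □□r

Yes: it is transitivity, defined by the 4 schema □r → □□r.
Suppose □r→□□r is valid. Take Rxy, Ryz and set V(r)={w : Rxw}. Then □r at x, so □□r at x, so □r at y, so r at z, i.e. Rxz.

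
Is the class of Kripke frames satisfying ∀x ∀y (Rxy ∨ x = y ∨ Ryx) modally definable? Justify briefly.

Any modally definable frame class is closed under disjoint unions.
Take 4 disjoint single-world reflexive frames: each is trivially connected, but their disjoint union has 4 worlds with no edge between distinct components, so it is not connected.
So no modal formula (or set of formulas) defines exactly the connected frames.

Not modally definable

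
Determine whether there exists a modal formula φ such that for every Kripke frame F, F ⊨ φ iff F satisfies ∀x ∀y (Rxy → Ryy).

The condition is shift-reflexivity. A defining modal formula is □(□q → q).

Yes, by □(□q → q)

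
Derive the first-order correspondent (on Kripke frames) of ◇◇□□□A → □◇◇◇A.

∀x ∀y ∀z ((xR²y ∧ xRz) → ∃w (yR³w ∧ zR³w))

This is a Sahlqvist (Geach-type) schema ◇^2□^3A → □^1◇^3A.
Minimal-valuation argument: fix x; take any y with xR^2y and any z with xR^1z. Set V(A) to the set of worlds R-reachable from y in exactly 3 steps. Then □^3A holds at y, so the antecedent holds at x; validity forces ◇^3A at z, giving a w with zR^3w and yR^3w.
First-order correspondent: ∀x ∀y ∀z ((xR²y ∧ xRz) → ∃w (yR³w ∧ zR³w)).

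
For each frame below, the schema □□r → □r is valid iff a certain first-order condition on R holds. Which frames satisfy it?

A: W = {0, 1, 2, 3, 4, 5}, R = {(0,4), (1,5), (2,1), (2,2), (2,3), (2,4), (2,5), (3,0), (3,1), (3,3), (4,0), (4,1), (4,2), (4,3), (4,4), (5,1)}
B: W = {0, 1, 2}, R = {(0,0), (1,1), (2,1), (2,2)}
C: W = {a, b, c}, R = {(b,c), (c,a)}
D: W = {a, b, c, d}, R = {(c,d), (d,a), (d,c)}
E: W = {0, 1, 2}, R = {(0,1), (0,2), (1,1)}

B

The schema corresponds to density: ∀x ∀y (Rxy → ∃z (Rxz ∧ Rzy)).
A: fails — R51 but no z with R5z and Rz1.
B: satisfies the condition.
C: fails — Rca but no z with Rcz and Rza.
D: fails — Rdc but no z with Rdz and Rzc.
E: fails — R02 but no z with R0z and Rz2.
Valid on: B.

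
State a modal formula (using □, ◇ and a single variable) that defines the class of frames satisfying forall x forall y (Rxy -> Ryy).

The condition is shift-reflexivity. The T□ schema □(□ψ → ψ) defines it.
Suppose □(□ψ→ψ) is valid. Take Rxy and set V(ψ)={w : Ryw}. Then at y, □ψ holds; since □(□ψ→ψ) at x, □ψ→ψ at y, so ψ at y, i.e. Ryy.

□(□ψ → ψ)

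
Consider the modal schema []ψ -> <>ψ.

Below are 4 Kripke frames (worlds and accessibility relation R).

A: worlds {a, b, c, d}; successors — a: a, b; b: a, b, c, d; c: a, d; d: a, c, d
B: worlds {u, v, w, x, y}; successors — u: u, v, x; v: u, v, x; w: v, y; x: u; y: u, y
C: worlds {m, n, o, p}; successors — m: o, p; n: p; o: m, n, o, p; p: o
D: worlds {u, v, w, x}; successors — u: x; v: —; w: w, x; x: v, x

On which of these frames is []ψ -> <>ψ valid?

Frame correspondent (Sahlqvist): forall x exists y Rxy — i.e. seriality.
A: condition met.
B: condition met.
C: condition met.
D: fails — world v has no successor.

A, B, C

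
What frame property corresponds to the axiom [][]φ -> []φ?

Density

This schema is the C4 axiom.
Its frame correspondent is density — forall x forall y (Rxy -> exists z (Rxz & Rzy)).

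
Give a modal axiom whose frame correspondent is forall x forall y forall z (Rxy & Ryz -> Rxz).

This is transitivity; the standard corresponding axiom is 4: □p → □□p.
Suppose □p→□□p is valid. Take Rxy, Ryz and set V(p)={w : Rxw}. Then □p at x, so □□p at x, so □p at y, so p at z, i.e. Rxz.

□p → □□p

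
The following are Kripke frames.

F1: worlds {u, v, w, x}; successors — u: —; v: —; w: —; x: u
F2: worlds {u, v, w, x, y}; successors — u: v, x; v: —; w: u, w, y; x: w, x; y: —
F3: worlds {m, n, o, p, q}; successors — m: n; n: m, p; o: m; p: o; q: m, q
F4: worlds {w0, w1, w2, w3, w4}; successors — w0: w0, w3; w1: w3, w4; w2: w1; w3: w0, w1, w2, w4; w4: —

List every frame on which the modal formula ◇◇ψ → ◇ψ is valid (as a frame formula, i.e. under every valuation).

F1

The schema corresponds to a generalized confluence (Geach) condition: ∀x ∀y (xR²y → ∃w (y = w ∧ xRw)).
F1: ✓.
F2: fails — uR²w but no t with w=t and uRt.
F3: fails — mR²m but no w with m=w and mRw.
F4: fails — w0R²w1 but no w with w1=w and w0Rw.
Valid on: F1.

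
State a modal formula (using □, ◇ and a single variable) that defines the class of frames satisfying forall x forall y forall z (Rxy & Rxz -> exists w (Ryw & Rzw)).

◇□q → □◇q

A defining formula is ◇□q → □◇q (the .2 axiom).
Suppose ◇□q→□◇q is valid. Take Rxy, Rxz and set V(q)={w : Ryw}. Then □q at y so ◇□q at x, so □◇q at x, so ◇q at z, giving w with Rzw and Ryw.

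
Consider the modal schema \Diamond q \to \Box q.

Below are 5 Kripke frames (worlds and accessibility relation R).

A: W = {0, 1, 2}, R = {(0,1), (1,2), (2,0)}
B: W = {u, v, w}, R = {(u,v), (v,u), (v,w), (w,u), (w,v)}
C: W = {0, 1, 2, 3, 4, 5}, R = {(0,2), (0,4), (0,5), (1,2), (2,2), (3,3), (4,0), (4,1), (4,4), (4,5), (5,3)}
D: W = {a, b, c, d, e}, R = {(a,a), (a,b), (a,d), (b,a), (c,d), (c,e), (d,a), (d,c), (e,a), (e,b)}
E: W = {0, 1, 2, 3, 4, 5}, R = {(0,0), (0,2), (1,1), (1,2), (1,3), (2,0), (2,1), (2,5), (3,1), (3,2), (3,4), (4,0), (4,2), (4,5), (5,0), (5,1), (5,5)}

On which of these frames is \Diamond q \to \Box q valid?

The schema corresponds to partial functionality: \forall x \forall y \forall z (Rxy \wedge Rxz \to y = z).
A: holds.
B: fails — v sees both u and w.
C: fails — 0 sees both 2 and 4.
D: fails — a sees both a and b.
E: fails — 0 sees both 0 and 2.

A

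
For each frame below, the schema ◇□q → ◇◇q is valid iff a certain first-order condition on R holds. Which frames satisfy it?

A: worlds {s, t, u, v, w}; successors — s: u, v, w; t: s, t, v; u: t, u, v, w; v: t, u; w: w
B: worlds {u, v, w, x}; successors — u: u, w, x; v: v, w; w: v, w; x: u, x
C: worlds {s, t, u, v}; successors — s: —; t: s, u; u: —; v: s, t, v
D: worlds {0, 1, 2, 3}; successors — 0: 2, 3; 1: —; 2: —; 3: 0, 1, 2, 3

This is the axiom for a generalized confluence (Geach) condition; its first-order frame correspondent is ∀x ∀y (xRy → ∃w (yRw ∧ xR²w)).
A: condition met.
B: condition met.
C: fails — tRs but no w with sRw and tR²w.
D: fails — 0R2 but no w with 2Rw and 0R²w.

A, B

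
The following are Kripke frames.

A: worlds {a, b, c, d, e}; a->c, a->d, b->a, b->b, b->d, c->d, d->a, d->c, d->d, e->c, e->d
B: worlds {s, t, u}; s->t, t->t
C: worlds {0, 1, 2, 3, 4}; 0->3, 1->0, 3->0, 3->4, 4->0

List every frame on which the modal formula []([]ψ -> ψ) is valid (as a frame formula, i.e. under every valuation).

Frame correspondent (Sahlqvist): forall x forall y (Rxy -> Ryy) — i.e. shift-reflexivity.
A: fails — Rdc but not Rcc.
B: ✓.
C: fails — R10 but not R00.

B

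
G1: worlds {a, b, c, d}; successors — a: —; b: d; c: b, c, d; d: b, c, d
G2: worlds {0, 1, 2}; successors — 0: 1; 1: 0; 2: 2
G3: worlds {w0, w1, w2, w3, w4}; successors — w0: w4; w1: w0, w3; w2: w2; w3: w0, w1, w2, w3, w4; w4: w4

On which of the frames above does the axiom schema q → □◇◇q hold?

G1

The schema corresponds to a generalized confluence (Geach) condition: ∀x ∀z (xRz → ∃w (x = w ∧ zR²w)).
G1: satisfies the condition.
G2: fails — 0R1 but no w with 0=w and 1R²w.
G3: fails — w0Rw4 but no w with w0=w and w4R²w.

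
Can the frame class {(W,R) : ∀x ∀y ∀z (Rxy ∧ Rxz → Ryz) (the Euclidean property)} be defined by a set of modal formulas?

Yes, by ◇p → □◇p

The condition is the Euclidean property. A defining modal formula is ◇p → □◇p.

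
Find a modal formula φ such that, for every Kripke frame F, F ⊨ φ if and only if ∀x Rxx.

This is reflexivity; the standard corresponding axiom is T: □q → q.

□q → q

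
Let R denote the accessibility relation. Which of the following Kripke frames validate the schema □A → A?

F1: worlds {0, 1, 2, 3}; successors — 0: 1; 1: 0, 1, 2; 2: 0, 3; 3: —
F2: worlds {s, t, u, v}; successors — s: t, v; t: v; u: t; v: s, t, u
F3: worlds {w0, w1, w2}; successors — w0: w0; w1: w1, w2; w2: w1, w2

This is the axiom for reflexivity; its first-order frame correspondent is ∀x Rxx.
F1: fails — world 0 does not see itself.
F2: fails — world s does not see itself.
F3: satisfies the condition.

F3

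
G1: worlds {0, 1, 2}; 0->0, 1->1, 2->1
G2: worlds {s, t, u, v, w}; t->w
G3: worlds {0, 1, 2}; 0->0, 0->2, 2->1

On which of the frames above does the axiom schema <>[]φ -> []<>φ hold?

Frame correspondent (Sahlqvist): forall x forall y forall z (Rxy & Rxz -> exists w (Ryw & Rzw)) — i.e. convergence.
G1: ✓.
G2: fails — Rtw and Rtw but w and w have no common successor.
G3: fails — R00 and R02 but 0 and 2 have no common successor.

G1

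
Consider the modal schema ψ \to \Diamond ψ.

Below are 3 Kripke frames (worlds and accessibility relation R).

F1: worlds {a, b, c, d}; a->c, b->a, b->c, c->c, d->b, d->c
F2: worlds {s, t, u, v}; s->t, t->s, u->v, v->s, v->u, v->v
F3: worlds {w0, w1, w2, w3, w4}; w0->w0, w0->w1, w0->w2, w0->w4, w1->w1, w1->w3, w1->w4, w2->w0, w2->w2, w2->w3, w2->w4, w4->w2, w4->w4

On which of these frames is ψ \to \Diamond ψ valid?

none

Frame correspondent (Sahlqvist): \forall x Rxx — i.e. reflexivity.
F1: fails — world a does not see itself.
F2: fails — world s does not see itself.
F3: fails — world w3 does not see itself.
Valid on no frame.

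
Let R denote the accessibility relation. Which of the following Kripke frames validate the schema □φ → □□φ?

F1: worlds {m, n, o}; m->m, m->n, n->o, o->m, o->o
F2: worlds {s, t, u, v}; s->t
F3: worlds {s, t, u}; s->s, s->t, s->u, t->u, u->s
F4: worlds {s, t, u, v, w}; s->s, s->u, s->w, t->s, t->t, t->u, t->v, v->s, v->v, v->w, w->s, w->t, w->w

F2

The schema corresponds to transitivity: ∀x ∀y ∀z (Rxy ∧ Ryz → Rxz).
F1: fails — Rom and Rmn but not Ron.
F2: holds.
F3: fails — Rus and Rsu but not Ruu.
F4: fails — Rwt and Rtv but not Rwv.
Valid on: F2.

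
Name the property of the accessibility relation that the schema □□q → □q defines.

Suppose □□q→□q is valid. Take Rxy and set V(q)={w : xR²w}. Then □□q at x, so □q at x, so q at y, i.e. ∃z(Rxz∧Rzy).

density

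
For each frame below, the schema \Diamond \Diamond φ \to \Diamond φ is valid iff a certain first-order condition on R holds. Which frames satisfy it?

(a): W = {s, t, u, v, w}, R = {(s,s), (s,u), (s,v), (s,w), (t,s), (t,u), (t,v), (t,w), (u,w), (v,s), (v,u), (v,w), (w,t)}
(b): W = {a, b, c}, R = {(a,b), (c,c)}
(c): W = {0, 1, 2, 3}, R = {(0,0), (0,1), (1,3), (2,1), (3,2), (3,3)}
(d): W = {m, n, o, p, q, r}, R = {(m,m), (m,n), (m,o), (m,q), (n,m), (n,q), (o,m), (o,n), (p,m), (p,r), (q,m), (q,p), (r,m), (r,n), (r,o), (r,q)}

(b)

The schema corresponds to transitivity: \forall x \forall y \forall z (Rxy \wedge Ryz \to Rxz).
(a): fails — Rwt and Rtv but not Rwv.
(b): condition met.
(c): fails — R32 and R21 but not R31.
(d): fails — Rom and Rmo but not Roo.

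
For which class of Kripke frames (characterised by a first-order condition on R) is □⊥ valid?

□⊥ is valid iff no world has any successor (otherwise □⊥ fails at any world with one).

emptiness of R: ∀x ∀y ¬Rxy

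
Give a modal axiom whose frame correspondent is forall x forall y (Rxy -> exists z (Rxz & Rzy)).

A defining formula is □□q → □q (the C4 axiom).
Suppose □□q→□q is valid. Take Rxy and set V(q)={w : xR²w}. Then □□q at x, so □q at x, so q at y, i.e. ∃z(Rxz∧Rzy).

□□q → □q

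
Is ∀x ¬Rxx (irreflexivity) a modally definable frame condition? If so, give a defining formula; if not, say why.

Not modally definable

Any modally definable frame class is closed under surjective bounded morphisms.
The 3-cycle (worlds 0,1,2 with 0→1→2→0) is irreflexive, and the map sending every world to a single reflexive point • is a surjective bounded morphism (forth: every edge maps to (•,•); back: every world has a successor). So any modal formula valid on the 3-cycle is also valid on the reflexive point, which is not irreflexive.
Hence irreflexivity is not modally definable.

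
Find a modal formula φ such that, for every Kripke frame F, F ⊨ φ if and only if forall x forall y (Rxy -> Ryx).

s → □◇s

This is symmetry; the standard corresponding axiom is B: s → □◇s.
Suppose s→□◇s is valid. Take Rxy and set V(s)={x}. Then s at x, so □◇s at x, so ◇s at y, so some z with Ryz has s; z=x, i.e. Ryx.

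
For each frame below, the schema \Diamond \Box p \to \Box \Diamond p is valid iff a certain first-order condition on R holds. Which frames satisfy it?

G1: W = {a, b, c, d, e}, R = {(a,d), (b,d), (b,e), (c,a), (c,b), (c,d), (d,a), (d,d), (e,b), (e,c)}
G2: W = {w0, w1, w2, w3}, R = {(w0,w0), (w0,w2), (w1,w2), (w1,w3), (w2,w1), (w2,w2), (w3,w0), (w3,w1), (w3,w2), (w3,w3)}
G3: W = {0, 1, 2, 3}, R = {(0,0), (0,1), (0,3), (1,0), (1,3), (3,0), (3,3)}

G2, G3

Frame correspondent (Sahlqvist): \forall x \forall y \forall z (Rxy \wedge Rxz \to \exists w (Ryw \wedge Rzw)) — i.e. convergence.
G1: fails — Rbe and Rbd but e and d have no common successor.
G2: condition met.
G3: condition met.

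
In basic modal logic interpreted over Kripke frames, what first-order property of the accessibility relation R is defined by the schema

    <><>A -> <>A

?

This schema is equivalent to the 4 axiom □A → □□A.
Its frame correspondent is transitivity — forall x forall y forall z (Rxy & Ryz -> Rxz).

transitivity: forall x forall y forall z (Rxy & Ryz -> Rxz)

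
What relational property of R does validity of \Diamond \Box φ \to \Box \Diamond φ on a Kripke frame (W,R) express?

convergence: \forall x \forall y \forall z (Rxy \wedge Rxz \to \exists w (Ryw \wedge Rzw))

Suppose ◇□φ→□◇φ is valid. Take Rxy, Rxz and set V(φ)={w : Ryw}. Then □φ at y so ◇□φ at x, so □◇φ at x, so ◇φ at z, giving w with Rzw and Ryw.
The converse is a direct semantic check.
Frame condition: \forall x \forall y \forall z (Rxy \wedge Rxz \to \exists w (Ryw \wedge Rzw)).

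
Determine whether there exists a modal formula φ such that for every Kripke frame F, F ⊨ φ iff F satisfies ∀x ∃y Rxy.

Yes, by □r → ◇r

Yes: it is seriality, defined by the D schema □r → ◇r.
Suppose □r→◇r is valid. At any x set V(r)=W. Then □r at x, so ◇r at x, so x has a successor.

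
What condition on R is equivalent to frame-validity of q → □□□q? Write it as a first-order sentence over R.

∀x ∀z (xR³z → ∃w (x = w ∧ z = w))

This is a Sahlqvist (Geach-type) schema ◇^0□^0q → □^3◇^0q.
Minimal-valuation argument: fix x; take any y with xR^0y and any z with xR^3z. Set V(q) to the set of worlds R-reachable from y in exactly 0 steps. Then □^0q holds at y, so the antecedent holds at x; validity forces ◇^0q at z, giving a w with zR^0w and yR^0w.
First-order correspondent: ∀x ∀z (xR³z → ∃w (x = w ∧ z = w)).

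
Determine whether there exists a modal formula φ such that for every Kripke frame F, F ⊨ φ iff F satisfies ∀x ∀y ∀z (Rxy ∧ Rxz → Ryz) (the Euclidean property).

Yes: it is the Euclidean property, defined by the 5 schema ◇p → □◇p.
Suppose ◇p→□◇p is valid. Take Rxy, Rxz and set V(p)={y}. Then ◇p at x, so □◇p at x, so ◇p at z, so some w with Rzw has p; w=y, i.e. Rzy. By symmetry of the argument, Ryz.

Yes, by ◇p → □◇p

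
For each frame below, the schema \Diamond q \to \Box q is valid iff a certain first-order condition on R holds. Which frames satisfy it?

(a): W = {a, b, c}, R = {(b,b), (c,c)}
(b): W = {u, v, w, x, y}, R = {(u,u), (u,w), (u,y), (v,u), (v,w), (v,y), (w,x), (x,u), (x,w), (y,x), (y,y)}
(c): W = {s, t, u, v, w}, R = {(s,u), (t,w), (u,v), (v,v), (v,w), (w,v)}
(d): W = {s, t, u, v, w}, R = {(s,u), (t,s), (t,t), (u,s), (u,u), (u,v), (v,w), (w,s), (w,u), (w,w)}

The schema corresponds to partial functionality: \forall x \forall y \forall z (Rxy \wedge Rxz \to y = z).
(a): condition met.
(b): fails — u sees both u and w.
(c): fails — v sees both v and w.
(d): fails — t sees both s and t.
Valid on: (a).

(a)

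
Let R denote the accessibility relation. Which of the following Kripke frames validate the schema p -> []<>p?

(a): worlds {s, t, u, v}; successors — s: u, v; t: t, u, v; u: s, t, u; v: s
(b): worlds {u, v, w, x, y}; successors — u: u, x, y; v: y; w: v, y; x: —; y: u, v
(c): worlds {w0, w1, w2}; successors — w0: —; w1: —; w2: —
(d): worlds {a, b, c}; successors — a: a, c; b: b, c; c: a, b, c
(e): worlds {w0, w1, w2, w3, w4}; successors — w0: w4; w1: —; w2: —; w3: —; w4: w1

This is the axiom for symmetry; its first-order frame correspondent is forall x forall y (Rxy -> Ryx).
(a): fails — Rtv but not Rvt.
(b): fails — Rux but not Rxu.
(c): holds.
(d): holds.
(e): fails — Rw0w4 but not Rw4w0.
Valid on: (c), (d).

(c), (d)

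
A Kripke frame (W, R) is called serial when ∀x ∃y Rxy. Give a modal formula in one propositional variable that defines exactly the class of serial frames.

This is seriality; the standard corresponding axiom is D: □q → ◇q.
Suppose □q→◇q is valid. At any x set V(q)=W. Then □q at x, so ◇q at x, so x has a successor.

□q → ◇q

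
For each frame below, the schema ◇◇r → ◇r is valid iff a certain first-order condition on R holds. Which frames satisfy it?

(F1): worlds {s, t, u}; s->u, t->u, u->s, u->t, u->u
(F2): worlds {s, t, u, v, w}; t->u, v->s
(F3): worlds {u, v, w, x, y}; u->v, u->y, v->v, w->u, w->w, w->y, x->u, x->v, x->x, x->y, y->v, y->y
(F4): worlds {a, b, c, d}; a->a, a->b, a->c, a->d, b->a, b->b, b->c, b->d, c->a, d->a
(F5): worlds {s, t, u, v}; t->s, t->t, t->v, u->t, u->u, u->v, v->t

(F2)

This is the axiom for transitivity; its first-order frame correspondent is ∀x ∀y ∀z (Rxy ∧ Ryz → Rxz).
(F1): fails — Rtu and Rut but not Rtt.
(F2): ✓.
(F3): fails — Rwu and Ruv but not Rwv.
(F4): fails — Rca and Rab but not Rcb.
(F5): fails — Rut and Rts but not Rus.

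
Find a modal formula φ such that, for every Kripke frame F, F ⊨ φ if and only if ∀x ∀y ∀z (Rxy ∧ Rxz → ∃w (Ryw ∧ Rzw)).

◇□p → □◇p

A defining formula is ◇□p → □◇p (the .2 axiom).
Suppose ◇□p→□◇p is valid. Take Rxy, Rxz and set V(p)={w : Ryw}. Then □p at y so ◇□p at x, so □◇p at x, so ◇p at z, giving w with Rzw and Ryw.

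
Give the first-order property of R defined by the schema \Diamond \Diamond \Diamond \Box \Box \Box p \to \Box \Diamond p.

This is a Sahlqvist (Geach-type) schema ◇^3□^3p → □^1◇^1p.
Minimal-valuation argument: fix x; take any y with xR^3y and any z with xR^1z. Set V(p) to the set of worlds R-reachable from y in exactly 3 steps. Then □^3p holds at y, so the antecedent holds at x; validity forces ◇^1p at z, giving a w with zR^1w and yR^3w.
First-order correspondent: \forall x \forall y \forall z ((x R^3 y \wedge xRz) \to \exists w (y R^3 w \wedge zRw)).

\forall x \forall y \forall z ((x R^3 y \wedge xRz) \to \exists w (y R^3 w \wedge zRw))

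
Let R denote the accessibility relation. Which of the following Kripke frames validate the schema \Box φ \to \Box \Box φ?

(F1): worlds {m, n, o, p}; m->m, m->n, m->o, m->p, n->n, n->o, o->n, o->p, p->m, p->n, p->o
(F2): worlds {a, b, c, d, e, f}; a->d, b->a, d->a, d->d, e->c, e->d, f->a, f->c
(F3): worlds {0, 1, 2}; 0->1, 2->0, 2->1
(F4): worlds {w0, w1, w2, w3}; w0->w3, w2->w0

This is the axiom for transitivity; its first-order frame correspondent is \forall x \forall y \forall z (Rxy \wedge Ryz \to Rxz).
(F1): fails — Ron and Rno but not Roo.
(F2): fails — Rba and Rad but not Rbd.
(F3): holds.
(F4): fails — Rw2w0 and Rw0w3 but not Rw2w3.

(F3)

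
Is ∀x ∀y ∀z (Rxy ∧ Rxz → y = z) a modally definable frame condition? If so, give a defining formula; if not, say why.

Yes: it is partial functionality, defined by the CD schema ◇q → □q.
Suppose ◇q→□q is valid. Take Rxy, Rxz and set V(q)={y}. Then ◇q at x, so □q at x, so q at z, i.e. z=y.

Yes — defined by ◇q → □q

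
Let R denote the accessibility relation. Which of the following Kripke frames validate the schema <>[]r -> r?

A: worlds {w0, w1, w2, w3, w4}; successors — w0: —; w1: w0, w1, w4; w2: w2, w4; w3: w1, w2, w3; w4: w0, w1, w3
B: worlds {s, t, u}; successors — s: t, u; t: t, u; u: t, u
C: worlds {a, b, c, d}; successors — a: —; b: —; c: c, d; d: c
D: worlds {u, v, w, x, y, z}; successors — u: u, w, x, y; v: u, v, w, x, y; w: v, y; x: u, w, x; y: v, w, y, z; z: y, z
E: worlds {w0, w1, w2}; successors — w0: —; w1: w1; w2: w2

C, E

Frame correspondent (Sahlqvist): forall x forall y (Rxy -> Ryx) — i.e. symmetry.
A: fails — Rw1w0 but not Rw0w1.
B: fails — Rsu but not Rus.
C: ✓.
D: fails — Ruy but not Ryu.
E: ✓.
Valid on: C, E.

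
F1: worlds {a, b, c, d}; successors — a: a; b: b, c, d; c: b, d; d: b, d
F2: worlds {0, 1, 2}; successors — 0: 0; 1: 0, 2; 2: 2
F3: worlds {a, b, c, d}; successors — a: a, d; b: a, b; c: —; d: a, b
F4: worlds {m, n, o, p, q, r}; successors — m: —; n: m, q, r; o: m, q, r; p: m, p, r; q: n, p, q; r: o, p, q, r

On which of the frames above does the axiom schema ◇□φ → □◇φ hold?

This is the axiom for convergence; its first-order frame correspondent is ∀x ∀y ∀z (Rxy ∧ Rxz → ∃w (Ryw ∧ Rzw)).
F1: condition met.
F2: fails — R10 and R12 but 0 and 2 have no common successor.
F3: condition met.
F4: fails — Rnr and Rnm but r and m have no common successor.
Valid on: F1, F3.

F1, F3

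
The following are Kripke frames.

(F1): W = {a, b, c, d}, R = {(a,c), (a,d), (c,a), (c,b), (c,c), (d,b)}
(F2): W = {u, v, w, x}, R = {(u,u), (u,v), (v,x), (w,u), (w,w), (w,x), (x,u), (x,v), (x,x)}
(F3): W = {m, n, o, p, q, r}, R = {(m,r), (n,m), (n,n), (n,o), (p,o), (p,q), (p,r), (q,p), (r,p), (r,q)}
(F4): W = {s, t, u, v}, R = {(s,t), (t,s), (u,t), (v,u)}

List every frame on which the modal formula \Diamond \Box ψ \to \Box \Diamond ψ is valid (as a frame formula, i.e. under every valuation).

Frame correspondent (Sahlqvist): \forall x \forall y \forall z (Rxy \wedge Rxz \to \exists w (Ryw \wedge Rzw)) — i.e. convergence.
(F1): fails — Rcc and Rcb but c and b have no common successor.
(F2): fails — Ruv and Ruu but v and u have no common successor.
(F3): fails — Rnn and Rno but n and o have no common successor.
(F4): satisfies the condition.
Valid on: (F4).

(F4)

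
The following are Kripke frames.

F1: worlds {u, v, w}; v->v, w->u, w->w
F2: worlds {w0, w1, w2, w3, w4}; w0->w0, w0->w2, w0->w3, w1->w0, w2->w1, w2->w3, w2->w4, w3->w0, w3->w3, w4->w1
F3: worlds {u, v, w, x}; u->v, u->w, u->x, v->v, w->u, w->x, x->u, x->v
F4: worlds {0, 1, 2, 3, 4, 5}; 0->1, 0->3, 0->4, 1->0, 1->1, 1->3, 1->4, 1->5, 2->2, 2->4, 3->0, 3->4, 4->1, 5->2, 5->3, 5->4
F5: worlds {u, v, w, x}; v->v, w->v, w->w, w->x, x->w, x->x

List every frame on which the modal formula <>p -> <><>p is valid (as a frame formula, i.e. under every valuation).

The schema corresponds to a generalized confluence (Geach) condition: forall x forall y (xRy -> exists w (y = w & x R^2 w)).
F1: ✓.
F2: fails — w2Rw4 but no w with w4=w and w2R²w.
F3: fails — uRw but no t with w=t and uR²t.
F4: fails — 3R0 but no w with 0=w and 3R²w.
F5: ✓.
Valid on: F1, F5.

F1, F5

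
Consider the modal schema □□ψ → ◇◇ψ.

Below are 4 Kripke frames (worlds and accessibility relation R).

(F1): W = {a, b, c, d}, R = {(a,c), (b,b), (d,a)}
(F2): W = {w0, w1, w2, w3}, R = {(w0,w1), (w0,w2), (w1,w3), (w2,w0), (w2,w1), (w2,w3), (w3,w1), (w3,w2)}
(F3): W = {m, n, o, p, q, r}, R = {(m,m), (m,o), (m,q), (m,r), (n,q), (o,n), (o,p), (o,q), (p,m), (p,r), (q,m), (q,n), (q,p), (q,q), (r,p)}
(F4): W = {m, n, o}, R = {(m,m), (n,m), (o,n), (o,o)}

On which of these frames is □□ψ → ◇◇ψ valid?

(F2), (F3), (F4)

The schema corresponds to a generalized confluence (Geach) condition: ∀x ∃w (xR²w ∧ xR²w).
(F1): fails — at a but no w with aR²w and aR²w.
(F2): holds.
(F3): holds.
(F4): holds.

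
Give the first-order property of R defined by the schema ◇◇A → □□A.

This is a Sahlqvist (Geach-type) schema ◇^2□^0A → □^2◇^0A.
First-order correspondent: ∀x ∀y ∀z ((xR²y ∧ xR²z) → ∃w (y = w ∧ z = w)).

∀x ∀y ∀z ((xR²y ∧ xR²z) → ∃w (y = w ∧ z = w))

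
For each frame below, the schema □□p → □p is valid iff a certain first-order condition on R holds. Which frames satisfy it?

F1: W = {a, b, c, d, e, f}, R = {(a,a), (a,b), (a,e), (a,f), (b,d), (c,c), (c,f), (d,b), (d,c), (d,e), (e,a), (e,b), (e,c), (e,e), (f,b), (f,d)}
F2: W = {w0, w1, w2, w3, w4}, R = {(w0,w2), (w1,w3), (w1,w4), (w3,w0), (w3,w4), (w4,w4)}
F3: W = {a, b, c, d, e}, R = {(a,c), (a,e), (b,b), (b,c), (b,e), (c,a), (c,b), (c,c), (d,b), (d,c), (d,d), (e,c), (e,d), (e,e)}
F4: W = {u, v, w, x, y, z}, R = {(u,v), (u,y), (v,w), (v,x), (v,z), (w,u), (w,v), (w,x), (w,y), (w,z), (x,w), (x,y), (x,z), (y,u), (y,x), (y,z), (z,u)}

The schema corresponds to density: ∀x ∀y (Rxy → ∃z (Rxz ∧ Rzy)).
F1: fails — Rbd but no z with Rbz and Rzd.
F2: fails — Rw1w3 but no z with Rw1z and Rzw3.
F3: condition met.
F4: fails — Ruv but no t with Rut and Rtv.

F3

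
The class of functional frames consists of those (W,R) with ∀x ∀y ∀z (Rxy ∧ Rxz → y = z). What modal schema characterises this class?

This is partial functionality; the standard corresponding axiom is CD: ◇r → □r.
Suppose ◇r→□r is valid. Take Rxy, Rxz and set V(r)={y}. Then ◇r at x, so □r at x, so r at z, i.e. z=y.

◇r → □r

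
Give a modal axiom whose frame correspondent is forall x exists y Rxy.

□s → ◇s

The condition is seriality. The D schema □s → ◇s defines it.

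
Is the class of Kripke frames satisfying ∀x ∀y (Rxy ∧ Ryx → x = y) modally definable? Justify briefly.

Modal frame validity is preserved under surjective bounded morphisms.
The 6-cycle (worlds a,b,c,d,e,f with a→b→c→d→e→f→a) is antisymmetric. Sending even-indexed worlds to • and odd-indexed worlds to ∘ is a surjective bounded morphism onto the two-world frame with •↔∘, which is not antisymmetric.
So no modal formula (or set of formulas) defines exactly the antisymmetric frames.

Not definable by any modal formula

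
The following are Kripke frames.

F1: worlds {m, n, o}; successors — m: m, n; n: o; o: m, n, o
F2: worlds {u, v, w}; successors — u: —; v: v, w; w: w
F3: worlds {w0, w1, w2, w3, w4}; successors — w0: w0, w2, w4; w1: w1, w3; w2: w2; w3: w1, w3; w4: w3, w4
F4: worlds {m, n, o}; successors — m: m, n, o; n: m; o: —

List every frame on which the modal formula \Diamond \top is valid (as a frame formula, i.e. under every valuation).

F1, F3

Frame correspondent (Sahlqvist): \forall x \exists y Rxy — i.e. seriality.
F1: condition met.
F2: fails — world u has no successor.
F3: condition met.
F4: fails — world o has no successor.
Valid on: F1, F3.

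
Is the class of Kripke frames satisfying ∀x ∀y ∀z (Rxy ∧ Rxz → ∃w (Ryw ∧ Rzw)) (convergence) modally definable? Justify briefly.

Yes, by ◇□p → □◇p

This is a Sahlqvist condition; the .2 axiom ◇□p → □◇p defines it.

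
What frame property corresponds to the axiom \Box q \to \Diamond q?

Suppose □q→◇q is valid. At any x set V(q)=W. Then □q at x, so ◇q at x, so x has a successor.

seriality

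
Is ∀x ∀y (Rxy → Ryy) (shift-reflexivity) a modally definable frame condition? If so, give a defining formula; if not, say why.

The condition is shift-reflexivity. A defining modal formula is □(□r → r).
Suppose □(□r→r) is valid. Take Rxy and set V(r)={w : Ryw}. Then at y, □r holds; since □(□r→r) at x, □r→r at y, so r at y, i.e. Ryy.

Definable; □(□r → r) defines it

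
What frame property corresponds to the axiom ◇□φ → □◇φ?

convergence: ∀x ∀y ∀z (Rxy ∧ Rxz → ∃w (Ryw ∧ Rzw))

Suppose ◇□φ→□◇φ is valid. Take Rxy, Rxz and set V(φ)={w : Ryw}. Then □φ at y so ◇□φ at x, so □◇φ at x, so ◇φ at z, giving w with Rzw and Ryw.
The converse is a direct semantic check.
So the correspondent is convergence.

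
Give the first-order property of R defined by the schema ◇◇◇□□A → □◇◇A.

∀x ∀y ∀z ((xR³y ∧ xRz) → ∃w (yR²w ∧ zR²w))

This is a Sahlqvist (Geach-type) schema ◇^3□^2A → □^1◇^2A.
First-order correspondent: ∀x ∀y ∀z ((xR³y ∧ xRz) → ∃w (yR²w ∧ zR²w)).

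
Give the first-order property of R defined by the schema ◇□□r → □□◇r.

This is a Sahlqvist (Geach-type) schema ◇^1□^2r → □^2◇^1r.
First-order correspondent: ∀x ∀y ∀z ((xRy ∧ xR²z) → ∃w (yR²w ∧ zRw)).

∀x ∀y ∀z ((xRy ∧ xR²z) → ∃w (yR²w ∧ zRw))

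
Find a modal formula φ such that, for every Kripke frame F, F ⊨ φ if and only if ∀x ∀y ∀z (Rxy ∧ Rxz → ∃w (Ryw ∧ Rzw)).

◇□r → □◇r

The condition is convergence. The .2 schema ◇□r → □◇r defines it.
Suppose ◇□r→□◇r is valid. Take Rxy, Rxz and set V(r)={w : Ryw}. Then □r at y so ◇□r at x, so □◇r at x, so ◇r at z, giving w with Rzw and Ryw.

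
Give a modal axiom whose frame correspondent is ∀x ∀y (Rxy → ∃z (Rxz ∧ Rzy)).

This is density; the standard corresponding axiom is C4: □□s → □s.
Suppose □□s→□s is valid. Take Rxy and set V(s)={w : xR²w}. Then □□s at x, so □s at x, so s at y, i.e. ∃z(Rxz∧Rzy).

□□s → □s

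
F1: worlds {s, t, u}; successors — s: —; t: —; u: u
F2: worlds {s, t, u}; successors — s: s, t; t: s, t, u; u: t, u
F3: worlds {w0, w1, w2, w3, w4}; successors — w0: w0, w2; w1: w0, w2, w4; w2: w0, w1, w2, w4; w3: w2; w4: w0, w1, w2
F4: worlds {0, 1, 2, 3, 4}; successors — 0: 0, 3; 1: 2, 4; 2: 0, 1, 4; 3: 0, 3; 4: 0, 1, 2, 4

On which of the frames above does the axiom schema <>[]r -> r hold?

The schema corresponds to symmetry: forall x forall y (Rxy -> Ryx).
F1: condition met.
F2: condition met.
F3: fails — Rw1w0 but not Rw0w1.
F4: fails — R20 but not R02.
Valid on: F1, F2.

F1, F2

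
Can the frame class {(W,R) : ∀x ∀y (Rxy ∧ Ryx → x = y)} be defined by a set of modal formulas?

Any modally definable frame class is closed under surjective bounded morphisms.
The 6-cycle (worlds a,b,c,d,e,f with a→b→c→d→e→f→a) is antisymmetric. Sending even-indexed worlds to a and odd-indexed worlds to b is a surjective bounded morphism onto the two-world frame with a↔b, which is not antisymmetric.
So the class is not modally definable.

Not modally definable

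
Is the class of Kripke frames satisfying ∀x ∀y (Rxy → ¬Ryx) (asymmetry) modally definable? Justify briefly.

Modal frame validity is preserved under surjective bounded morphisms.
The 5-cycle (worlds s,t,u,v,w with s→t→u→v→w→s) is asymmetric. Mapping every world to a single reflexive point • is a surjective bounded morphism, and the reflexive point is not asymmetric (R•• but asymmetry requires ¬R••).
So no modal formula (or set of formulas) defines exactly the asymmetric frames.

No — not modally definable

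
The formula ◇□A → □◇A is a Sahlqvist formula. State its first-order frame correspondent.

convergence: ∀x ∀y ∀z (Rxy ∧ Rxz → ∃w (Ryw ∧ Rzw))

Suppose ◇□A→□◇A is valid. Take Rxy, Rxz and set V(A)={w : Ryw}. Then □A at y so ◇□A at x, so □◇A at x, so ◇A at z, giving w with Rzw and Ryw.
The converse is a direct semantic check.
Frame condition: ∀x ∀y ∀z (Rxy ∧ Rxz → ∃w (Ryw ∧ Rzw)).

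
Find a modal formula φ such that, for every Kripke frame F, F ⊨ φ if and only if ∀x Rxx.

□q → q

The condition is reflexivity. The T schema □q → q defines it.
Suppose □q→q is valid. At any x set V(q)={w : Rxw}. Then □q holds at x, so q holds at x, i.e. Rxx.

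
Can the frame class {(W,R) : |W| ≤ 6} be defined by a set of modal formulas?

Not modally definable

Any modally definable frame class is closed under disjoint unions.
Any modal formula valid on each of 7 disjoint one-world frames is valid on their disjoint union (validity is preserved under disjoint unions). Each one-world frame has |W|=1≤6, but the union has |W|=7.
Hence having at most 6 worlds is not modally definable.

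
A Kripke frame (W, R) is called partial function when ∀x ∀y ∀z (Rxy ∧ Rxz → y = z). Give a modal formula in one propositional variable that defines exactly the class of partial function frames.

◇r → □r

A defining formula is ◇r → □r (the CD axiom).
Suppose ◇r→□r is valid. Take Rxy, Rxz and set V(r)={y}. Then ◇r at x, so □r at x, so r at z, i.e. z=y.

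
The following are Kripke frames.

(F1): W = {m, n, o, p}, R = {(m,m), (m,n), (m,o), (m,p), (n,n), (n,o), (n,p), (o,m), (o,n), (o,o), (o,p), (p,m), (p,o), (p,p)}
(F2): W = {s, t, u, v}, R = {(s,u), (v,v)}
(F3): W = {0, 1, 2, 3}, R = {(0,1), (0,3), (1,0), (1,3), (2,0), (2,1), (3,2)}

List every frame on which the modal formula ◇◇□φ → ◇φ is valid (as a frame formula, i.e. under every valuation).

(F1), (F2)

Frame correspondent (Sahlqvist): ∀x ∀y (xR²y → ∃w (yRw ∧ xRw)) — i.e. a generalized confluence (Geach) condition.
(F1): condition met.
(F2): condition met.
(F3): fails — 0R²3 but no w with 3Rw and 0Rw.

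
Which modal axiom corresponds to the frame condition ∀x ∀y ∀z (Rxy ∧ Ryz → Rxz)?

This is transitivity; the standard corresponding axiom is 4: □q → □□q.
Suppose □q→□□q is valid. Take Rxy, Ryz and set V(q)={w : Rxw}. Then □q at x, so □□q at x, so □q at y, so q at z, i.e. Rxz.

□q → □□q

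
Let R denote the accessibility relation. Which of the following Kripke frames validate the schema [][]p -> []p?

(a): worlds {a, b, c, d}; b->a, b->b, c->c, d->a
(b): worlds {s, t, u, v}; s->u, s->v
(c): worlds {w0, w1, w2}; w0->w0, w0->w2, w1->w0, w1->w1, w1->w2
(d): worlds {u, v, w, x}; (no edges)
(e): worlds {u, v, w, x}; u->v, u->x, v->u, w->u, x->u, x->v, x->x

Frame correspondent (Sahlqvist): forall x forall y (Rxy -> exists z (Rxz & Rzy)) — i.e. density.
(a): fails — Rda but no z with Rdz and Rza.
(b): fails — Rsu but no z with Rsz and Rzu.
(c): holds.
(d): holds.
(e): fails — Rwu but no z with Rwz and Rzu.
Valid on: (c), (d).

(c), (d)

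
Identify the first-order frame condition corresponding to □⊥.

□⊥ is valid iff no world has any successor (otherwise □⊥ fails at any world with one).

Emptiness of R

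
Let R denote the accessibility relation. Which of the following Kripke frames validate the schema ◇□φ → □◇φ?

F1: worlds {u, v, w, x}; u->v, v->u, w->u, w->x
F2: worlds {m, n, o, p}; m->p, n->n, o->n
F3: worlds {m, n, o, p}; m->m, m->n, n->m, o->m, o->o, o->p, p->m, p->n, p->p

F3

Frame correspondent (Sahlqvist): ∀x ∀y ∀z (Rxy ∧ Rxz → ∃w (Ryw ∧ Rzw)) — i.e. convergence.
F1: fails — Rwu and Rwx but u and x have no common successor.
F2: fails — Rmp and Rmp but p and p have no common successor.
F3: satisfies the condition.
Valid on: F3.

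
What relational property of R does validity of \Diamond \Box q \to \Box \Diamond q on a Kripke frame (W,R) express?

convergence: \forall x \forall y \forall z (Rxy \wedge Rxz \to \exists w (Ryw \wedge Rzw))

Suppose ◇□q→□◇q is valid. Take Rxy, Rxz and set V(q)={w : Ryw}. Then □q at y so ◇□q at x, so □◇q at x, so ◇q at z, giving w with Rzw and Ryw.
The converse is a direct semantic check.
Frame condition: \forall x \forall y \forall z (Rxy \wedge Rxz \to \exists w (Ryw \wedge Rzw)).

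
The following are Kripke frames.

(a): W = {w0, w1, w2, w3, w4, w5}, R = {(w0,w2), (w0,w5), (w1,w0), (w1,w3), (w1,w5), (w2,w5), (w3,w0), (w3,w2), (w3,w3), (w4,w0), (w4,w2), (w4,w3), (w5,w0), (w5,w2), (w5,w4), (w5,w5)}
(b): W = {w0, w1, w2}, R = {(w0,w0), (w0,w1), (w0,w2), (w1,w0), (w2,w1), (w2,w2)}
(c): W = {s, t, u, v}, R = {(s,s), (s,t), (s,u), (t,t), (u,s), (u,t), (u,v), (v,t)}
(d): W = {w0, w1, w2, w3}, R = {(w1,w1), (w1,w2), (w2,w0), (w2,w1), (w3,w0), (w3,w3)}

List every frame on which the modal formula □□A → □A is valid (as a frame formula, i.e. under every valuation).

(a), (b)

This is the axiom for density; its first-order frame correspondent is ∀x ∀y (Rxy → ∃z (Rxz ∧ Rzy)).
(a): satisfies the condition.
(b): satisfies the condition.
(c): fails — Ruv but no z with Ruz and Rzv.
(d): fails — Rw2w0 but no z with Rw2z and Rzw0.
Valid on: (a), (b).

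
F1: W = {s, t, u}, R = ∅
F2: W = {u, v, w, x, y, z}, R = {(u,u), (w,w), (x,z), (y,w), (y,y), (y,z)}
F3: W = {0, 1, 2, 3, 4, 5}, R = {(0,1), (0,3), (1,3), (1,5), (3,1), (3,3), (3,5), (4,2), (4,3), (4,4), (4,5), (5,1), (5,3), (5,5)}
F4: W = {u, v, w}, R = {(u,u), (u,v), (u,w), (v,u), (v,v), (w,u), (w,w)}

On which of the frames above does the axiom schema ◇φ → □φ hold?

F1

The schema corresponds to partial functionality: ∀x ∀y ∀z (Rxy ∧ Rxz → y = z).
F1: holds.
F2: fails — y sees both w and y.
F3: fails — 0 sees both 1 and 3.
F4: fails — u sees both u and v.
Valid on: F1.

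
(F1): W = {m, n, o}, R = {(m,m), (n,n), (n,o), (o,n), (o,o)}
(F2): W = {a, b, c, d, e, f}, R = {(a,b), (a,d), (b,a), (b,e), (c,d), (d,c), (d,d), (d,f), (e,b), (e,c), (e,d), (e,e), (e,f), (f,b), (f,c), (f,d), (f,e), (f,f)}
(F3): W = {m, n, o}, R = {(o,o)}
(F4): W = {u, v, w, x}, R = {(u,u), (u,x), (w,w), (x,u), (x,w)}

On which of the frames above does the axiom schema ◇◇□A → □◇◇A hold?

(F1), (F3)

The schema corresponds to a generalized confluence (Geach) condition: ∀x ∀y ∀z ((xR²y ∧ xRz) → ∃w (yRw ∧ zR²w)).
(F1): ✓.
(F2): fails — dR²b, dRc but no w with bRw and cR²w.
(F3): ✓.
(F4): fails — xR²u, xRw but no t with uRt and wR²t.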